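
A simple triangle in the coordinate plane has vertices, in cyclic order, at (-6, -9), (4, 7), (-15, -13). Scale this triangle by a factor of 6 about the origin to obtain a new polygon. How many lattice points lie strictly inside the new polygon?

1861

Using the shoelace formula, 2A = |[(-6)·7 − 4·(-9)] + [4·(-13) − (-15)·7] + [(-15)·(-9) − (-6)·(-13)]| = 104, so the area is 52.
Along each edge there are gcd(|Δx|,|Δy|)+1 lattice points, so counting each shared vertex once the boundary has gcd(10,16) + gcd(19,20) + gcd(9,4) = 2+1+1 = 4.
Scaling by 6 multiplies the area by 6² = 36 (so the new area is 1872) and multiplies the boundary lattice-point count by 6, giving 24.
By Pick's theorem, the interior count of the dilated polygon is 1872 − 24/2 + 1 = 1861.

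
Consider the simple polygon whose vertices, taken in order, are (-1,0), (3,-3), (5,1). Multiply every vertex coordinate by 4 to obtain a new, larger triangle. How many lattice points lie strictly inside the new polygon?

169

The shoelace formula gives twice the area as |((-1)·(-3) − 3·0) + (3·1 − 5·(-3)) + (5·0 − (-1)·1)| = 22, so the area is 11.
Summing gcd(|Δx|,|Δy|) over the edges gives the boundary count: gcd(4,3) + gcd(2,4) + gcd(6,1) = 1+2+1 = 4.
Scaling by 4 multiplies the area by 4² = 16 (so the new area is 176) and multiplies the boundary lattice-point count by 4, giving 16.
By Pick's theorem, the interior count of the dilated polygon is 176 − 16/2 + 1 = 169.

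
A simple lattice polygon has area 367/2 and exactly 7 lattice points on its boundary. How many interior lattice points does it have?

Pick's theorem A = I + B/2 − 1 rearranges to I = A − B/2 + 1 = 367/2 − 7/2 + 1 = 181.

181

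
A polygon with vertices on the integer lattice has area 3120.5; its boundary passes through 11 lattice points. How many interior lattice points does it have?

From Pick's theorem, I = A − B/2 + 1 = 3120.5 − 11/2 + 1 = 3116.

3116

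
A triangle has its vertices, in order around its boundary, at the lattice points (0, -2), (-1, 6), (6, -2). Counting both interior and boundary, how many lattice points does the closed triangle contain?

29

By the shoelace formula, twice the signed area is |(0·6 − (-1)·(-2)) + ((-1)·(-2) − 6·6) + (6·(-2) − 0·(-2))| = 48, so the area is 24.
The number of boundary lattice points is Σ gcd(|Δx|,|Δy|) = gcd(1,8) + gcd(7,8) + gcd(6,0) = 1+1+6 = 8.
Pick's theorem gives I = A − B/2 + 1 = 24 − 8/2 + 1 = 21, so the closed region contains I + B = 21 + 8 = 29 lattice points.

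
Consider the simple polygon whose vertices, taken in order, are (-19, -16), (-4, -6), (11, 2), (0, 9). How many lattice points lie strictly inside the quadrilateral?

The shoelace formula gives twice the area as |[(-19)·(-6) − (-4)·(-16)] + [(-4)·2 − 11·(-6)] + [11·9 − 0·2] + [0·(-16) − (-19)·9]| = 378, so the area is 189.
The number of boundary lattice points is Σ gcd(|Δx|,|Δy|) = gcd(15,10) + gcd(15,8) + gcd(11,7) + gcd(19,25) = 5+1+1+1 = 8.
By Pick's theorem A = I + B/2 − 1, so I = 189 − 8/2 + 1 = 186.

186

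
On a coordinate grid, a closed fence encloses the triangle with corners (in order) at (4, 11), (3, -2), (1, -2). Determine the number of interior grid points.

12

The shoelace formula gives twice the area as |[4·(-2) − 3·11] + [3·(-2) − 1·(-2)] + [1·11 − 4·(-2)]| = 26, so the area is 13.
Summing gcd(|Δx|,|Δy|) over the edges gives the boundary count: gcd(1,13) + gcd(2,0) + gcd(3,13) = 1+2+1 = 4.
By Pick's theorem A = I + B/2 − 1, so I = 13 − 4/2 + 1 = 12.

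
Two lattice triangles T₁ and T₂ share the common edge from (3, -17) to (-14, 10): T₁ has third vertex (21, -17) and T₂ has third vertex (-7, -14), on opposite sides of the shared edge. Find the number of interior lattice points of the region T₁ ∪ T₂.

The union is the simple quadrilateral with vertices (3, -17), (21, -17), (-14, 10), (-7, -14) in order.
Using the shoelace formula, 2A = |(3·(-17) − 21·(-17)) + (21·10 − (-14)·(-17)) + ((-14)·(-14) − (-7)·10) + ((-7)·(-17) − 3·(-14))| = 705, so the area is 352.5.
Summing gcd(|Δx|,|Δy|) over the edges gives the boundary count: gcd(18,0) + gcd(35,27) + gcd(7,24) + gcd(10,3) = 18+1+1+1 = 21.
By Pick's theorem I = A − B/2 + 1 = 352.5 − 21/2 + 1 = 343.

343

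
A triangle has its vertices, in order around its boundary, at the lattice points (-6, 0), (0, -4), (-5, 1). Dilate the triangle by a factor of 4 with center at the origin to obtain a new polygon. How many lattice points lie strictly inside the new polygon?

By the shoelace formula, twice the signed area is |[(-6)·(-4) − 0·0] + [0·1 − (-5)·(-4)] + [(-5)·0 − (-6)·1]| = 10, so the area is 5.
Summing gcd(|Δx|,|Δy|) over the edges gives the boundary count: gcd(6,4) + gcd(5,5) + gcd(1,1) = 2+5+1 = 8.
Scaling by 4 multiplies the area by 4² = 16 (so the new area is 80) and multiplies the boundary lattice-point count by 4, giving 32.
By Pick's theorem, the interior count of the dilated polygon is 80 − 32/2 + 1 = 65.

65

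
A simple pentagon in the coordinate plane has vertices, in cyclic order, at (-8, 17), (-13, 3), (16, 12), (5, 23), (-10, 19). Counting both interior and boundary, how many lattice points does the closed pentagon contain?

By the shoelace formula, twice the signed area is |((-8)·3 − (-13)·17) + ((-13)·12 − 16·3) + (16·23 − 5·12) + (5·19 − (-10)·23) + ((-10)·17 − (-8)·19)| = 608, so the area is 304.
The number of boundary lattice points is Σ gcd(|Δx|,|Δy|) = gcd(5,14) + gcd(29,9) + gcd(11,11) + gcd(15,4) + gcd(2,2) = 1+1+11+1+2 = 16.
Pick's theorem gives I = A − B/2 + 1 = 304 − 16/2 + 1 = 297, so the closed region contains I + B = 297 + 16 = 313 lattice points.

313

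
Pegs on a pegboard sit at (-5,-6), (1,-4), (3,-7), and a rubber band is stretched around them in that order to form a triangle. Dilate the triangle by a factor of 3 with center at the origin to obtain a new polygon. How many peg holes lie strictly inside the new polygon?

The shoelace formula gives twice the area as |((-5)·(-4) − 1·(-6)) + (1·(-7) − 3·(-4)) + (3·(-6) − (-5)·(-7))| = 22, so the area is 11.
The number of boundary lattice points is Σ gcd(|Δx|,|Δy|) = gcd(6,2) + gcd(2,3) + gcd(8,1) = 2+1+1 = 4.
Scaling by 3 multiplies the area by 3² = 9 (so the new area is 99) and multiplies the boundary lattice-point count by 3, giving 12.
By Pick's theorem, the interior count of the dilated polygon is 99 − 12/2 + 1 = 94.

94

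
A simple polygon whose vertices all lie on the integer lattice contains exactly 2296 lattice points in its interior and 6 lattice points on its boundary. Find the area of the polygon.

Pick's theorem states A = I + B/2 − 1, so A = 2296 + 6/2 − 1 = 2298.

2298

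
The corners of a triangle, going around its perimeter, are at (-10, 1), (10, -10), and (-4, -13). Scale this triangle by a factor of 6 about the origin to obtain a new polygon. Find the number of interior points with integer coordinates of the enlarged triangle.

3841

Using the shoelace formula, 2A = |[(-10)·(-10) − 10·1] + [10·(-13) − (-4)·(-10)] + [(-4)·1 − (-10)·(-13)]| = 214, so the area is 107.
Along each edge there are gcd(|Δx|,|Δy|)+1 lattice points, so counting each shared vertex once the boundary has gcd(20,11) + gcd(14,3) + gcd(6,14) = 1+1+2 = 4.
Scaling by 6 multiplies the area by 6² = 36 (so the new area is 3852) and multiplies the boundary lattice-point count by 6, giving 24.
By Pick's theorem, the interior count of the dilated polygon is 3852 − 24/2 + 1 = 3841.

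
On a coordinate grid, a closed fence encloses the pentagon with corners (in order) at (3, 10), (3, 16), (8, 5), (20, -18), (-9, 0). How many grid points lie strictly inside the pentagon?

Using the shoelace formula, 2A = |(3·16 − 3·10) + (3·5 − 8·16) + (8·(-18) − 20·5) + (20·0 − (-9)·(-18)) + ((-9)·10 − 3·0)| = 591, so the area is 295.5.
The number of boundary lattice points is Σ gcd(|Δx|,|Δy|) = gcd(0,6) + gcd(5,11) + gcd(12,23) + gcd(29,18) + gcd(12,10) = 6+1+1+1+2 = 11.
By Pick's theorem A = I + B/2 − 1, so I = 295.5 − 11/2 + 1 = 291.

291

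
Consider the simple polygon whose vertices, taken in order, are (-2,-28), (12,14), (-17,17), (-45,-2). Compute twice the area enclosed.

By the shoelace formula, twice the signed area is |((-2)·14 − 12·(-28)) + (12·17 − (-17)·14) + ((-17)·(-2) − (-45)·17) + ((-45)·(-28) − (-2)·(-2))| = 2805, so the area is 2805/2.

2805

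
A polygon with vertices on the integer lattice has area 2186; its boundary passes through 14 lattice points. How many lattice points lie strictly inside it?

Pick's theorem A = I + B/2 − 1 rearranges to I = A − B/2 + 1 = 2186 − 14/2 + 1 = 2180.

2180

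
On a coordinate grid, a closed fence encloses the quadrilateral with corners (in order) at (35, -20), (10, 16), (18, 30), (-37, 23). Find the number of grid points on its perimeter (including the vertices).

5

The number of boundary lattice points is Σ gcd(|Δx|,|Δy|) = gcd(25,36) + gcd(8,14) + gcd(55,7) + gcd(72,43) = 1+2+1+1 = 5.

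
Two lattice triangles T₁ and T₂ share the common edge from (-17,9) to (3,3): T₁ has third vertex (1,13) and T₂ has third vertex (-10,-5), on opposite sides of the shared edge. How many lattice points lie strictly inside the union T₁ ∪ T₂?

The union is the simple quadrilateral with vertices (-17,9), (1,13), (3,3), (-10,-5) in order.
Using the shoelace formula, 2A = |[(-17)·13 − 1·9] + [1·3 − 3·13] + [3·(-5) − (-10)·3] + [(-10)·9 − (-17)·(-5)]| = 426, so the area is 213.
Summing gcd(|Δx|,|Δy|) over the edges gives the boundary count: gcd(18,4) + gcd(2,10) + gcd(13,8) + gcd(7,14) = 2+2+1+7 = 12.
By Pick's theorem I = A − B/2 + 1 = 213 − 12/2 + 1 = 208.

208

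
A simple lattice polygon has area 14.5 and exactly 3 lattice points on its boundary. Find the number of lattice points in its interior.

14

From Pick's theorem, I = A − B/2 + 1 = 14.5 − 3/2 + 1 = 14.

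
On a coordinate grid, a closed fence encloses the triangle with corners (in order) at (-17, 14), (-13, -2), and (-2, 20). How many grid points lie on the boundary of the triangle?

Along each edge there are gcd(|Δx|,|Δy|)+1 lattice points, so counting each shared vertex once the boundary has gcd(4,16) + gcd(11,22) + gcd(15,6) = 4+11+3 = 18.

18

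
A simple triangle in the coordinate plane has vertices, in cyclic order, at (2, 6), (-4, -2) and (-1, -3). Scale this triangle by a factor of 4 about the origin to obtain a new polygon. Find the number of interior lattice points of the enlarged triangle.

229

Using the shoelace formula, 2A = |(2·(-2) − (-4)·6) + ((-4)·(-3) − (-1)·(-2)) + ((-1)·6 − 2·(-3))| = 30, so the area is 15.
Summing gcd(|Δx|,|Δy|) over the edges gives the boundary count: gcd(6,8) + gcd(3,1) + gcd(3,9) = 2+1+3 = 6.
Scaling by 4 multiplies the area by 4² = 16 (so the new area is 240) and multiplies the boundary lattice-point count by 4, giving 24.
By Pick's theorem, the interior count of the dilated polygon is 240 − 24/2 + 1 = 229.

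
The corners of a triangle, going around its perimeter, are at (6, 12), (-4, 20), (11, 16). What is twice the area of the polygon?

80

Using the shoelace formula, 2A = |(6·20 − (-4)·12) + ((-4)·16 − 11·20) + (11·12 − 6·16)| = 80, so the area is 40.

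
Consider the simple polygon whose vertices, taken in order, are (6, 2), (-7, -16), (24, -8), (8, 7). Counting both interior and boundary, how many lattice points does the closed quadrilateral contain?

285

The shoelace formula gives twice the area as |(6·(-16) − (-7)·2) + ((-7)·(-8) − 24·(-16)) + (24·7 − 8·(-8)) + (8·2 − 6·7)| = 564, so the area is 282.
The number of boundary lattice points is Σ gcd(|Δx|,|Δy|) = gcd(13,18) + gcd(31,8) + gcd(16,15) + gcd(2,5) = 1+1+1+1 = 4.
Pick's theorem gives I = A − B/2 + 1 = 282 − 4/2 + 1 = 281, so the closed region contains I + B = 281 + 4 = 285 lattice points.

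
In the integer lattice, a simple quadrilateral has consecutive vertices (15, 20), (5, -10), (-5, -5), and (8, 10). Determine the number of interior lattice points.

155

The shoelace formula gives twice the area as |(15·(-10) − 5·20) + (5·(-5) − (-5)·(-10)) + ((-5)·10 − 8·(-5)) + (8·20 − 15·10)| = 325, so the area is 162.5.
Along each edge there are gcd(|Δx|,|Δy|)+1 lattice points, so counting each shared vertex once the boundary has gcd(10,30) + gcd(10,5) + gcd(13,15) + gcd(7,10) = 10+5+1+1 = 17.
Pick's theorem gives I = A − B/2 + 1 = 162.5 − 17/2 + 1 = 155.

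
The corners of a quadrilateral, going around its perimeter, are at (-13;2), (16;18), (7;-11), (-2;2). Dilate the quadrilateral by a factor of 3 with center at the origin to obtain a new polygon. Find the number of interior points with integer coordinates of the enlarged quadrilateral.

2473

By the shoelace formula, twice the signed area is |((-13)·18 − 16·2) + (16·(-11) − 7·18) + (7·2 − (-2)·(-11)) + ((-2)·2 − (-13)·2)| = 554, so the area is 277.
Summing gcd(|Δx|,|Δy|) over the edges gives the boundary count: gcd(29,16) + gcd(9,29) + gcd(9,13) + gcd(11,0) = 1+1+1+11 = 14.
Scaling by 3 multiplies the area by 3² = 9 (so the new area is 2493) and multiplies the boundary lattice-point count by 3, giving 42.
By Pick's theorem, the interior count of the dilated polygon is 2493 − 42/2 + 1 = 2473.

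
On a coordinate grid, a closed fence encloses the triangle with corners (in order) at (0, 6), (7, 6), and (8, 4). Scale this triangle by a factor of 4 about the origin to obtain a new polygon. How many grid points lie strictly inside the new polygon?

93

Using the shoelace formula, 2A = |(0·6 − 7·6) + (7·4 − 8·6) + (8·6 − 0·4)| = 14, so the area is 7.
Along each edge there are gcd(|Δx|,|Δy|)+1 lattice points, so counting each shared vertex once the boundary has gcd(7,0) + gcd(1,2) + gcd(8,2) = 7+1+2 = 10.
Scaling by 4 multiplies the area by 4² = 16 (so the new area is 112) and multiplies the boundary lattice-point count by 4, giving 40.
By Pick's theorem, the interior count of the dilated polygon is 112 − 40/2 + 1 = 93.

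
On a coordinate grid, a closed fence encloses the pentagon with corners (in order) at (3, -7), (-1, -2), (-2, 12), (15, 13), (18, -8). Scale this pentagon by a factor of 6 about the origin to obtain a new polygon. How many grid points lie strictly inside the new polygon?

The shoelace formula gives twice the area as |(3·(-2) − (-1)·(-7)) + ((-1)·12 − (-2)·(-2)) + ((-2)·13 − 15·12) + (15·(-8) − 18·13) + (18·(-7) − 3·(-8))| = 691, so the area is 345.5.
Along each edge there are gcd(|Δx|,|Δy|)+1 lattice points, so counting each shared vertex once the boundary has gcd(4,5) + gcd(1,14) + gcd(17,1) + gcd(3,21) + gcd(15,1) = 1+1+1+3+1 = 7.
Scaling by 6 multiplies the area by 6² = 36 (so the new area is 12438) and multiplies the boundary lattice-point count by 6, giving 42.
By Pick's theorem, the interior count of the dilated polygon is 12438 − 42/2 + 1 = 12418.

12418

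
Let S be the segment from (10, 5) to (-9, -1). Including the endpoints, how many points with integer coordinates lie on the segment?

The number of lattice points on a segment between lattice points is gcd(|Δx|,|Δy|) + 1 = gcd(19,6) + 1 = 1 + 1 = 2.

2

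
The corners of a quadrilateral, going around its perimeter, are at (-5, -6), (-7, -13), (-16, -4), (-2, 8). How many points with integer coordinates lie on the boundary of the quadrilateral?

Summing gcd(|Δx|,|Δy|) over the edges gives the boundary count: gcd(2,7) + gcd(9,9) + gcd(14,12) + gcd(3,14) = 1+9+2+1 = 13.

13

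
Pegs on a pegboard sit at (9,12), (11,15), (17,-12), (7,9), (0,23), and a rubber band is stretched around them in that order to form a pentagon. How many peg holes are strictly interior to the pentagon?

The shoelace formula gives twice the area as |[9·15 − 11·12] + [11·(-12) − 17·15] + [17·9 − 7·(-12)] + [7·23 − 0·9] + [0·12 − 9·23]| = 193, so the area is 96.5.
Summing gcd(|Δx|,|Δy|) over the edges gives the boundary count: gcd(2,3) + gcd(6,27) + gcd(10,21) + gcd(7,14) + gcd(9,11) = 1+3+1+7+1 = 13.
Pick's theorem gives I = A − B/2 + 1 = 96.5 − 13/2 + 1 = 91.

91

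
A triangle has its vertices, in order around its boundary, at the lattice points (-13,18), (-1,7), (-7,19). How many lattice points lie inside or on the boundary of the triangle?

The shoelace formula gives twice the area as |[(-13)·7 − (-1)·18] + [(-1)·19 − (-7)·7] + [(-7)·18 − (-13)·19]| = 78, so the area is 39.
Along each edge there are gcd(|Δx|,|Δy|)+1 lattice points, so counting each shared vertex once the boundary has gcd(12,11) + gcd(6,12) + gcd(6,1) = 1+6+1 = 8.
Pick's theorem gives I = A − B/2 + 1 = 39 − 8/2 + 1 = 36, so the closed region contains I + B = 36 + 8 = 44 lattice points.

44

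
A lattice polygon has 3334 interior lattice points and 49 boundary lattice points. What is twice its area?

6715

By Pick's theorem, A = I + B/2 − 1 = 3334 + 49/2 − 1 = 6715/2.
Hence 2A = 6715.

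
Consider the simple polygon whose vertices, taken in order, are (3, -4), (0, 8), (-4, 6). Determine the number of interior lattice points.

25

By the shoelace formula, twice the signed area is |(3·8 − 0·(-4)) + (0·6 − (-4)·8) + ((-4)·(-4) − 3·6)| = 54, so the area is 27.
Summing gcd(|Δx|,|Δy|) over the edges gives the boundary count: gcd(3,12) + gcd(4,2) + gcd(7,10) = 3+2+1 = 6.
By Pick's theorem A = I + B/2 − 1, so I = 27 − 6/2 + 1 = 25.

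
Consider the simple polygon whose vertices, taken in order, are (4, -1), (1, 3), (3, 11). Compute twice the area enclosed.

32

Using the shoelace formula, 2A = |(4·3 − 1·(-1)) + (1·11 − 3·3) + (3·(-1) − 4·11)| = 32, so the area is 16.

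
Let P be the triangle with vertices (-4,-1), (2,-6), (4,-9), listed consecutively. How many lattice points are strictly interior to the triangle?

The shoelace formula gives twice the area as |((-4)·(-6) − 2·(-1)) + (2·(-9) − 4·(-6)) + (4·(-1) − (-4)·(-9))| = 8, so the area is 4.
Summing gcd(|Δx|,|Δy|) over the edges gives the boundary count: gcd(6,5) + gcd(2,3) + gcd(8,8) = 1+1+8 = 10.
Pick's theorem gives I = A − B/2 + 1 = 4 − 10/2 + 1 = 0.

0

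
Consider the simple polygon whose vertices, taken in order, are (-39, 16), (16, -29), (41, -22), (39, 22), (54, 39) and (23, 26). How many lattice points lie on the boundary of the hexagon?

12

Summing gcd(|Δx|,|Δy|) over the edges gives the boundary count: gcd(55,45) + gcd(25,7) + gcd(2,44) + gcd(15,17) + gcd(31,13) + gcd(62,10) = 5+1+2+1+1+2 = 12.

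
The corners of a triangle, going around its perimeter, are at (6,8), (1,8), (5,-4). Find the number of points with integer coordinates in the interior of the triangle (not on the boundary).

26

The shoelace formula gives twice the area as |(6·8 − 1·8) + (1·(-4) − 5·8) + (5·8 − 6·(-4))| = 60, so the area is 30.
The number of boundary lattice points is Σ gcd(|Δx|,|Δy|) = gcd(5,0) + gcd(4,12) + gcd(1,12) = 5+4+1 = 10.
By Pick's theorem A = I + B/2 − 1, so I = 30 − 10/2 + 1 = 26.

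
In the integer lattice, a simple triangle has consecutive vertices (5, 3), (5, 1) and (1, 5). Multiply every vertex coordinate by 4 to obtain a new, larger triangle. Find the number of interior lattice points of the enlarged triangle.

49

By the shoelace formula, twice the signed area is |[5·1 − 5·3] + [5·5 − 1·1] + [1·3 − 5·5]| = 8, so the area is 4.
Summing gcd(|Δx|,|Δy|) over the edges gives the boundary count: gcd(0,2) + gcd(4,4) + gcd(4,2) = 2+4+2 = 8.
Scaling by 4 multiplies the area by 4² = 16 (so the new area is 64) and multiplies the boundary lattice-point count by 4, giving 32.
By Pick's theorem, the interior count of the dilated polygon is 64 − 32/2 + 1 = 49.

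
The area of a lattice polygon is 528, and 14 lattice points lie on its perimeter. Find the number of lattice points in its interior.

Pick's theorem A = I + B/2 − 1 rearranges to I = A − B/2 + 1 = 528 − 14/2 + 1 = 522.

522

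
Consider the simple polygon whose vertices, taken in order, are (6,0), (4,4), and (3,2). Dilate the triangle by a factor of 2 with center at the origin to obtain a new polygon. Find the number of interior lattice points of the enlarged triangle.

By the shoelace formula, twice the signed area is |(6·4 − 4·0) + (4·2 − 3·4) + (3·0 − 6·2)| = 8, so the area is 4.
Along each edge there are gcd(|Δx|,|Δy|)+1 lattice points, so counting each shared vertex once the boundary has gcd(2,4) + gcd(1,2) + gcd(3,2) = 2+1+1 = 4.
Scaling by 2 multiplies the area by 2² = 4 (so the new area is 16) and multiplies the boundary lattice-point count by 2, giving 8.
By Pick's theorem, the interior count of the dilated polygon is 16 − 8/2 + 1 = 13.

13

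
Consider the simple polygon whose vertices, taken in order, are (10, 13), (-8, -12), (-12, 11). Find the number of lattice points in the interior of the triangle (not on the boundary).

By the shoelace formula, twice the signed area is |(10·(-12) − (-8)·13) + ((-8)·11 − (-12)·(-12)) + ((-12)·13 − 10·11)| = 514, so the area is 257.
Along each edge there are gcd(|Δx|,|Δy|)+1 lattice points, so counting each shared vertex once the boundary has gcd(18,25) + gcd(4,23) + gcd(22,2) = 1+1+2 = 4.
By Pick's theorem A = I + B/2 − 1, so I = 257 − 4/2 + 1 = 256.

256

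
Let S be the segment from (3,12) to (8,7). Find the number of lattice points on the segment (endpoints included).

6

The number of lattice points on a segment between lattice points is gcd(|Δx|,|Δy|) + 1 = gcd(5,5) + 1 = 5 + 1 = 6.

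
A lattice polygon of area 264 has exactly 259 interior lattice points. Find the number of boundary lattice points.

12

Pick's theorem gives A = I + B/2 − 1, so B = 2(A − I + 1) = 2(264 − 259 + 1) = 12.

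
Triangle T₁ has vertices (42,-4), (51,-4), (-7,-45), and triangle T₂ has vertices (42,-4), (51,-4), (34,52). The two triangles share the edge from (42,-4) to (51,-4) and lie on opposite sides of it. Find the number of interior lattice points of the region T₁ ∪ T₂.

The union is the simple quadrilateral with vertices (42,-4), (-7,-45), (51,-4), (34,52) in order.
Using the shoelace formula, 2A = |[42·(-45) − (-7)·(-4)] + [(-7)·(-4) − 51·(-45)] + [51·52 − 34·(-4)] + [34·(-4) − 42·52]| = 873, so the area is 873/2.
Summing gcd(|Δx|,|Δy|) over the edges gives the boundary count: gcd(49,41) + gcd(58,41) + gcd(17,56) + gcd(8,56) = 1+1+1+8 = 11.
By Pick's theorem I = A − B/2 + 1 = 873/2 − 11/2 + 1 = 432.

432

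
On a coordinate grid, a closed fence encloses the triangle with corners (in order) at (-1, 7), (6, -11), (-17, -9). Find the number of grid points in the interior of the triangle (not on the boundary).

Using the shoelace formula, 2A = |((-1)·(-11) − 6·7) + (6·(-9) − (-17)·(-11)) + ((-17)·7 − (-1)·(-9))| = 400, so the area is 200.
The number of boundary lattice points is Σ gcd(|Δx|,|Δy|) = gcd(7,18) + gcd(23,2) + gcd(16,16) = 1+1+16 = 18.
Pick's theorem gives I = A − B/2 + 1 = 200 − 18/2 + 1 = 192.

192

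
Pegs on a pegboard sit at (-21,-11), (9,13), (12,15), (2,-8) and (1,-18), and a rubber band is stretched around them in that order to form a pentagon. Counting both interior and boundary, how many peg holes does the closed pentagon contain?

375

Using the shoelace formula, 2A = |((-21)·13 − 9·(-11)) + (9·15 − 12·13) + (12·(-8) − 2·15) + (2·(-18) − 1·(-8)) + (1·(-11) − (-21)·(-18))| = 738, so the area is 369.
The number of boundary lattice points is Σ gcd(|Δx|,|Δy|) = gcd(30,24) + gcd(3,2) + gcd(10,23) + gcd(1,10) + gcd(22,7) = 6+1+1+1+1 = 10.
Pick's theorem gives I = A − B/2 + 1 = 369 − 10/2 + 1 = 365, so the closed region contains I + B = 365 + 10 = 375 lattice points.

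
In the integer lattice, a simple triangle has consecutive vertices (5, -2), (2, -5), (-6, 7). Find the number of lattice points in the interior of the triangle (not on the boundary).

By the shoelace formula, twice the signed area is |(5·(-5) − 2·(-2)) + (2·7 − (-6)·(-5)) + ((-6)·(-2) − 5·7)| = 60, so the area is 30.
Along each edge there are gcd(|Δx|,|Δy|)+1 lattice points, so counting each shared vertex once the boundary has gcd(3,3) + gcd(8,12) + gcd(11,9) = 3+4+1 = 8.
By Pick's theorem A = I + B/2 − 1, so I = 30 − 8/2 + 1 = 27.

27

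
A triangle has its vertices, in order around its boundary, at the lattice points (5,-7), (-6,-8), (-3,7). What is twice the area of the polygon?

162

The shoelace formula gives twice the area as |[5·(-8) − (-6)·(-7)] + [(-6)·7 − (-3)·(-8)] + [(-3)·(-7) − 5·7]| = 162, so the area is 81.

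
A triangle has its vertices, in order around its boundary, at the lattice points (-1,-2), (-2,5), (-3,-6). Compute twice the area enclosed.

By the shoelace formula, twice the signed area is |[(-1)·5 − (-2)·(-2)] + [(-2)·(-6) − (-3)·5] + [(-3)·(-2) − (-1)·(-6)]| = 18, so the area is 9.

18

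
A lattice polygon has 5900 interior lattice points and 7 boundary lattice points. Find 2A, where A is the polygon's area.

11805

By Pick's theorem, A = I + B/2 − 1 = 5900 + 7/2 − 1 = 11805/2.
Hence 2A = 11805.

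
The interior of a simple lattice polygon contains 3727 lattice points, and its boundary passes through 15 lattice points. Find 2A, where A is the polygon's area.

By Pick's theorem, A = I + B/2 − 1 = 3727 + 15/2 − 1 = 7467/2.
Hence 2A = 7467.

7467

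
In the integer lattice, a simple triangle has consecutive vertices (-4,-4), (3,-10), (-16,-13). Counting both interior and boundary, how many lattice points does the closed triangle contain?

71

The shoelace formula gives twice the area as |((-4)·(-10) − 3·(-4)) + (3·(-13) − (-16)·(-10)) + ((-16)·(-4) − (-4)·(-13))| = 135, so the area is 67.5.
The number of boundary lattice points is Σ gcd(|Δx|,|Δy|) = gcd(7,6) + gcd(19,3) + gcd(12,9) = 1+1+3 = 5.
Pick's theorem gives I = A − B/2 + 1 = 67.5 − 5/2 + 1 = 66, so the closed region contains I + B = 66 + 5 = 71 lattice points.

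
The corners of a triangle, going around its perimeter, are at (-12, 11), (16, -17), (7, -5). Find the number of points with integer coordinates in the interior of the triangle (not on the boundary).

27

The shoelace formula gives twice the area as |[(-12)·(-17) − 16·11] + [16·(-5) − 7·(-17)] + [7·11 − (-12)·(-5)]| = 84, so the area is 42.
Along each edge there are gcd(|Δx|,|Δy|)+1 lattice points, so counting each shared vertex once the boundary has gcd(28,28) + gcd(9,12) + gcd(19,16) = 28+3+1 = 32.
Pick's theorem gives I = A − B/2 + 1 = 42 − 32/2 + 1 = 27.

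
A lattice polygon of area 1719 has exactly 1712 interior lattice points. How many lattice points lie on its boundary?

16

Pick's theorem gives A = I + B/2 − 1, so B = 2(A − I + 1) = 2(1719 − 1712 + 1) = 16.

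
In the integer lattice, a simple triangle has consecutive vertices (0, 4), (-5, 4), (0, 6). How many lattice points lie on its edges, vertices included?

8

The number of boundary lattice points is Σ gcd(|Δx|,|Δy|) = gcd(5,0) + gcd(5,2) + gcd(0,2) = 5+1+2 = 8.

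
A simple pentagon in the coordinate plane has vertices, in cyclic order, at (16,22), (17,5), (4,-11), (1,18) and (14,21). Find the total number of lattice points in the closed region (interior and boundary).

The shoelace formula gives twice the area as |[16·5 − 17·22] + [17·(-11) − 4·5] + [4·18 − 1·(-11)] + [1·21 − 14·18] + [14·22 − 16·21]| = 677, so the area is 338.5.
The number of boundary lattice points is Σ gcd(|Δx|,|Δy|) = gcd(1,17) + gcd(13,16) + gcd(3,29) + gcd(13,3) + gcd(2,1) = 1+1+1+1+1 = 5.
Pick's theorem gives I = A − B/2 + 1 = 338.5 − 5/2 + 1 = 337, so the closed region contains I + B = 337 + 5 = 342 lattice points.

342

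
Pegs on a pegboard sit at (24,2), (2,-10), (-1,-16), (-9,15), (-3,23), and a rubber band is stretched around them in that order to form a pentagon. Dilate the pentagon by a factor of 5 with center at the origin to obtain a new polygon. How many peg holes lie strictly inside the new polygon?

14536

Using the shoelace formula, 2A = |[24·(-10) − 2·2] + [2·(-16) − (-1)·(-10)] + [(-1)·15 − (-9)·(-16)] + [(-9)·23 − (-3)·15] + [(-3)·2 − 24·23]| = 1165, so the area is 1165/2.
Along each edge there are gcd(|Δx|,|Δy|)+1 lattice points, so counting each shared vertex once the boundary has gcd(22,12) + gcd(3,6) + gcd(8,31) + gcd(6,8) + gcd(27,21) = 2+3+1+2+3 = 11.
Scaling by 5 multiplies the area by 5² = 25 (so the new area is 14562.5) and multiplies the boundary lattice-point count by 5, giving 55.
By Pick's theorem, the interior count of the dilated polygon is 14562.5 − 55/2 + 1 = 14536.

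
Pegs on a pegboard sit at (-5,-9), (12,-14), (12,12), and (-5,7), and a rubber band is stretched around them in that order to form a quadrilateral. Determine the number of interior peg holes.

336

By the shoelace formula, twice the signed area is |[(-5)·(-14) − 12·(-9)] + [12·12 − 12·(-14)] + [12·7 − (-5)·12] + [(-5)·(-9) − (-5)·7]| = 714, so the area is 357.
Along each edge there are gcd(|Δx|,|Δy|)+1 lattice points, so counting each shared vertex once the boundary has gcd(17,5) + gcd(0,26) + gcd(17,5) + gcd(0,16) = 1+26+1+16 = 44.
Pick's theorem gives I = A − B/2 + 1 = 357 − 44/2 + 1 = 336.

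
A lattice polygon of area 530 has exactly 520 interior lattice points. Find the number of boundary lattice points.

22

Pick's theorem gives A = I + B/2 − 1, so B = 2(A − I + 1) = 2(530 − 520 + 1) = 22.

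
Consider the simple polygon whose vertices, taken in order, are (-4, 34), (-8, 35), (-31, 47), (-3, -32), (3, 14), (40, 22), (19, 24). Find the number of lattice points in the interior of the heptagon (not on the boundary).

1406

By the shoelace formula, twice the signed area is |[(-4)·35 − (-8)·34] + [(-8)·47 − (-31)·35] + [(-31)·(-32) − (-3)·47] + [(-3)·14 − 3·(-32)] + [3·22 − 40·14] + [40·24 − 19·22] + [19·34 − (-4)·24]| = 2818, so the area is 1409.
The number of boundary lattice points is Σ gcd(|Δx|,|Δy|) = gcd(4,1) + gcd(23,12) + gcd(28,79) + gcd(6,46) + gcd(37,8) + gcd(21,2) + gcd(23,10) = 1+1+1+2+1+1+1 = 8.
Pick's theorem gives I = A − B/2 + 1 = 1409 − 8/2 + 1 = 1406.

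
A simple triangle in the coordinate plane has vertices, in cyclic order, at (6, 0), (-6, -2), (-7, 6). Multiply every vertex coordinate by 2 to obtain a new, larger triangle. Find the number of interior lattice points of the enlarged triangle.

193

The shoelace formula gives twice the area as |(6·(-2) − (-6)·0) + ((-6)·6 − (-7)·(-2)) + ((-7)·0 − 6·6)| = 98, so the area is 49.
The number of boundary lattice points is Σ gcd(|Δx|,|Δy|) = gcd(12,2) + gcd(1,8) + gcd(13,6) = 2+1+1 = 4.
Scaling by 2 multiplies the area by 2² = 4 (so the new area is 196) and multiplies the boundary lattice-point count by 2, giving 8.
By Pick's theorem, the interior count of the dilated polygon is 196 − 8/2 + 1 = 193.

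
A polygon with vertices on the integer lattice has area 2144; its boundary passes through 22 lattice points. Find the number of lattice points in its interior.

2134

From Pick's theorem, I = A − B/2 + 1 = 2144 − 22/2 + 1 = 2134.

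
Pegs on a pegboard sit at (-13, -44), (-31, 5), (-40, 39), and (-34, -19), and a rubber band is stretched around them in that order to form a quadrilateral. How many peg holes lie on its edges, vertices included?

Along each edge there are gcd(|Δx|,|Δy|)+1 lattice points, so counting each shared vertex once the boundary has gcd(18,49) + gcd(9,34) + gcd(6,58) + gcd(21,25) = 1+1+2+1 = 5.

5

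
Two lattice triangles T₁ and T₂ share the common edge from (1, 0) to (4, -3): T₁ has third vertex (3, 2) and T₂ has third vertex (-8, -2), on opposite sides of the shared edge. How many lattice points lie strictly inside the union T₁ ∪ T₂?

21

The union is the simple quadrilateral with vertices (1, 0), (3, 2), (4, -3), (-8, -2) in order.
The shoelace formula gives twice the area as |(1·2 − 3·0) + (3·(-3) − 4·2) + (4·(-2) − (-8)·(-3)) + ((-8)·0 − 1·(-2))| = 45, so the area is 22.5.
The number of boundary lattice points is Σ gcd(|Δx|,|Δy|) = gcd(2,2) + gcd(1,5) + gcd(12,1) + gcd(9,2) = 2+1+1+1 = 5.
By Pick's theorem I = A − B/2 + 1 = 22.5 − 5/2 + 1 = 21.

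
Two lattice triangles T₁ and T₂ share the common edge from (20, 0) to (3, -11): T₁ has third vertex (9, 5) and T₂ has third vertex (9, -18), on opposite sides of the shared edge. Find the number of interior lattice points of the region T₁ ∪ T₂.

The union is the simple quadrilateral with vertices (20, 0), (9, 5), (3, -11), (9, -18) in order.
By the shoelace formula, twice the signed area is |(20·5 − 9·0) + (9·(-11) − 3·5) + (3·(-18) − 9·(-11)) + (9·0 − 20·(-18))| = 391, so the area is 195.5.
The number of boundary lattice points is Σ gcd(|Δx|,|Δy|) = gcd(11,5) + gcd(6,16) + gcd(6,7) + gcd(11,18) = 1+2+1+1 = 5.
By Pick's theorem I = A − B/2 + 1 = 195.5 − 5/2 + 1 = 194.

194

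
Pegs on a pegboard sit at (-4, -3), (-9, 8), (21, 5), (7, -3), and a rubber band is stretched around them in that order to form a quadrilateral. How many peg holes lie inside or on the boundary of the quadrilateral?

The shoelace formula gives twice the area as |((-4)·8 − (-9)·(-3)) + ((-9)·5 − 21·8) + (21·(-3) − 7·5) + (7·(-3) − (-4)·(-3))| = 403, so the area is 403/2.
Along each edge there are gcd(|Δx|,|Δy|)+1 lattice points, so counting each shared vertex once the boundary has gcd(5,11) + gcd(30,3) + gcd(14,8) + gcd(11,0) = 1+3+2+11 = 17.
Pick's theorem gives I = A − B/2 + 1 = 403/2 − 17/2 + 1 = 194, so the closed region contains I + B = 194 + 17 = 211 lattice points.

211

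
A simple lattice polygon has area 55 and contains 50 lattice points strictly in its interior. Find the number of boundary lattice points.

12

Pick's theorem gives A = I + B/2 − 1, so B = 2(A − I + 1) = 2(55 − 50 + 1) = 12.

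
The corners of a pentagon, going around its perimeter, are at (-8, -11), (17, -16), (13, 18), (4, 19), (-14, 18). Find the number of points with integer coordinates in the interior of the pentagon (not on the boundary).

816

By the shoelace formula, twice the signed area is |((-8)·(-16) − 17·(-11)) + (17·18 − 13·(-16)) + (13·19 − 4·18) + (4·18 − (-14)·19) + ((-14)·(-11) − (-8)·18)| = 1640, so the area is 820.
Along each edge there are gcd(|Δx|,|Δy|)+1 lattice points, so counting each shared vertex once the boundary has gcd(25,5) + gcd(4,34) + gcd(9,1) + gcd(18,1) + gcd(6,29) = 5+2+1+1+1 = 10.
By Pick's theorem A = I + B/2 − 1, so I = 820 − 10/2 + 1 = 816.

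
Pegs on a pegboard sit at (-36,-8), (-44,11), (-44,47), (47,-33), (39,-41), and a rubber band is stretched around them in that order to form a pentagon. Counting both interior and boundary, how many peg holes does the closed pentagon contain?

2784

Using the shoelace formula, 2A = |((-36)·11 − (-44)·(-8)) + ((-44)·47 − (-44)·11) + ((-44)·(-33) − 47·47) + (47·(-41) − 39·(-33)) + (39·(-8) − (-36)·(-41))| = 5517, so the area is 5517/2.
Along each edge there are gcd(|Δx|,|Δy|)+1 lattice points, so counting each shared vertex once the boundary has gcd(8,19) + gcd(0,36) + gcd(91,80) + gcd(8,8) + gcd(75,33) = 1+36+1+8+3 = 49.
Pick's theorem gives I = A − B/2 + 1 = 5517/2 − 49/2 + 1 = 2735, so the closed region contains I + B = 2735 + 49 = 2784 lattice points.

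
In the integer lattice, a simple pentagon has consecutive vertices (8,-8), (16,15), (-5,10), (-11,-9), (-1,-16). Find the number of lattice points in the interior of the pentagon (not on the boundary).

By the shoelace formula, twice the signed area is |[8·15 − 16·(-8)] + [16·10 − (-5)·15] + [(-5)·(-9) − (-11)·10] + [(-11)·(-16) − (-1)·(-9)] + [(-1)·(-8) − 8·(-16)]| = 941, so the area is 941/2.
The number of boundary lattice points is Σ gcd(|Δx|,|Δy|) = gcd(8,23) + gcd(21,5) + gcd(6,19) + gcd(10,7) + gcd(9,8) = 1+1+1+1+1 = 5.
By Pick's theorem A = I + B/2 − 1, so I = 941/2 − 5/2 + 1 = 469.

469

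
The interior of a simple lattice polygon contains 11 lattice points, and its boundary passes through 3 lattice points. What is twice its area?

By Pick's theorem, A = I + B/2 − 1 = 11 + 3/2 − 1 = 23/2.
Hence 2A = 23.

23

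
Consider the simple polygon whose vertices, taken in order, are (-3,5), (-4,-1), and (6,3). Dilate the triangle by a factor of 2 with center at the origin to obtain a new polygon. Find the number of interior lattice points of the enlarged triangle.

By the shoelace formula, twice the signed area is |((-3)·(-1) − (-4)·5) + ((-4)·3 − 6·(-1)) + (6·5 − (-3)·3)| = 56, so the area is 28.
Along each edge there are gcd(|Δx|,|Δy|)+1 lattice points, so counting each shared vertex once the boundary has gcd(1,6) + gcd(10,4) + gcd(9,2) = 1+2+1 = 4.
Scaling by 2 multiplies the area by 2² = 4 (so the new area is 112) and multiplies the boundary lattice-point count by 2, giving 8.
By Pick's theorem, the interior count of the dilated polygon is 112 − 8/2 + 1 = 109.

109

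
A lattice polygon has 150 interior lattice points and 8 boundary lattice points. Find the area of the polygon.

153

Pick's theorem states A = I + B/2 − 1, so A = 150 + 8/2 − 1 = 153.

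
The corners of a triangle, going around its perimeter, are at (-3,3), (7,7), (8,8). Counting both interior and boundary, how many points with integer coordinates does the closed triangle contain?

6

By the shoelace formula, twice the signed area is |[(-3)·7 − 7·3] + [7·8 − 8·7] + [8·3 − (-3)·8]| = 6, so the area is 3.
The number of boundary lattice points is Σ gcd(|Δx|,|Δy|) = gcd(10,4) + gcd(1,1) + gcd(11,5) = 2+1+1 = 4.
Pick's theorem gives I = A − B/2 + 1 = 3 − 4/2 + 1 = 2, so the closed region contains I + B = 2 + 4 = 6 lattice points.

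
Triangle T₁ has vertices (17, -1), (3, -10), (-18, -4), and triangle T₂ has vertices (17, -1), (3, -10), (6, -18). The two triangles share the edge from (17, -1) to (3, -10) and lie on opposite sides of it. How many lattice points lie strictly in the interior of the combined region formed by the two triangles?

204

The union is the simple quadrilateral with vertices (17, -1), (-18, -4), (3, -10), (6, -18) in order.
The shoelace formula gives twice the area as |[17·(-4) − (-18)·(-1)] + [(-18)·(-10) − 3·(-4)] + [3·(-18) − 6·(-10)] + [6·(-1) − 17·(-18)]| = 412, so the area is 206.
The number of boundary lattice points is Σ gcd(|Δx|,|Δy|) = gcd(35,3) + gcd(21,6) + gcd(3,8) + gcd(11,17) = 1+3+1+1 = 6.
By Pick's theorem I = A − B/2 + 1 = 206 − 6/2 + 1 = 204.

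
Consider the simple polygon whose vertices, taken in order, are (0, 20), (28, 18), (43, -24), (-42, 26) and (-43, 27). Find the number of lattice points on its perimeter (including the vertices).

12

Along each edge there are gcd(|Δx|,|Δy|)+1 lattice points, so counting each shared vertex once the boundary has gcd(28,2) + gcd(15,42) + gcd(85,50) + gcd(1,1) + gcd(43,7) = 2+3+5+1+1 = 12.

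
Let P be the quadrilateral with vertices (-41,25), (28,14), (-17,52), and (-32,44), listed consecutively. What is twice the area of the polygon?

The shoelace formula gives twice the area as |[(-41)·14 − 28·25] + [28·52 − (-17)·14] + [(-17)·44 − (-32)·52] + [(-32)·25 − (-41)·44]| = 2340, so the area is 1170.

2340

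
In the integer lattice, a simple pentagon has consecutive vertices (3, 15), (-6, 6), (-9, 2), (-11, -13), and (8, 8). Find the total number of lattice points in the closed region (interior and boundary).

208

Using the shoelace formula, 2A = |[3·6 − (-6)·15] + [(-6)·2 − (-9)·6] + [(-9)·(-13) − (-11)·2] + [(-11)·8 − 8·(-13)] + [8·15 − 3·8]| = 401, so the area is 200.5.
Summing gcd(|Δx|,|Δy|) over the edges gives the boundary count: gcd(9,9) + gcd(3,4) + gcd(2,15) + gcd(19,21) + gcd(5,7) = 9+1+1+1+1 = 13.
Pick's theorem gives I = A − B/2 + 1 = 200.5 − 13/2 + 1 = 195, so the closed region contains I + B = 195 + 13 = 208 lattice points.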